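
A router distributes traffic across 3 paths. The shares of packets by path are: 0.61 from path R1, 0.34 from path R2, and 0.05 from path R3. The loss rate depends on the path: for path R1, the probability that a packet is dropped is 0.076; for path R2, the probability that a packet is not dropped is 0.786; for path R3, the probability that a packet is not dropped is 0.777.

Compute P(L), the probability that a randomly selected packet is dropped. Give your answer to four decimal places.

P(L|R2) = 1 − 0.786 = 0.214.
P(L|R3) = 1 − 0.777 = 0.223.
By the law of total probability,
P(L) = P(L|R1)·P(R1) + P(L|R2)·P(R2) + P(L|R3)·P(R3)
      = 0.076·0.61 + 0.214·0.34 + 0.223·0.05
      = 0.04636 + 0.07276 + 0.01115 = 0.13027

P(L) ≈ 0.1303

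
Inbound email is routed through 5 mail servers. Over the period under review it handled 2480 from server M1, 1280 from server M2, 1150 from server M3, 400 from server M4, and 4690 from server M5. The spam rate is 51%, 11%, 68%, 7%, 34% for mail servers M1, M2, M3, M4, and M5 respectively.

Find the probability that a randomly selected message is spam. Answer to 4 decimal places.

Total: 2480 + 1280 + 1150 + 400 + 4690 = 10000.
P(M1) = 2480/10000 = 0.248. P(M2) = 1280/10000 = 0.128. P(M3) = 1150/10000 = 0.115. P(M4) = 400/10000 = 0.04. P(M5) = 4690/10000 = 0.469.
P(S) = P(S|M1)·P(M1) + P(S|M2)·P(M2) + P(S|M3)·P(M3) + P(S|M4)·P(M4) + P(S|M5)·P(M5)
      = 0.51·0.248 + 0.11·0.128 + 0.68·0.115 + 0.07·0.04 + 0.34·0.469
      = 0.12648 + 0.01408 + 0.0782 + 0.0028 + 0.15946 = 0.38102

0.3810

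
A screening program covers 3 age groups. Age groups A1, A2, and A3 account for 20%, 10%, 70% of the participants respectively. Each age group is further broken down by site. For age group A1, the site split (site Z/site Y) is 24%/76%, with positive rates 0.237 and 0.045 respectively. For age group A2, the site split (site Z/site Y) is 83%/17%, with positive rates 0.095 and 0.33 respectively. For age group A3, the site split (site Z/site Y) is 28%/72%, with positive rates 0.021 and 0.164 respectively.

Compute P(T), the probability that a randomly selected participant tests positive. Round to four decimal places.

P(T) ≈ 0.1185

P(T|A1) = 0.24·0.237 + 0.76·0.045 = 0.05688 + 0.0342 = 0.09108
P(T|A2) = 0.83·0.095 + 0.17·0.33 = 0.07885 + 0.0561 = 0.13495
P(T|A3) = 0.28·0.021 + 0.72·0.164 = 0.00588 + 0.11808 = 0.12396
By total probability over the outer partition,
P(T) = 0.2·0.09108 + 0.1·0.13495 + 0.7·0.12396
      = 0.018216 + 0.013495 + 0.086772 = 0.118483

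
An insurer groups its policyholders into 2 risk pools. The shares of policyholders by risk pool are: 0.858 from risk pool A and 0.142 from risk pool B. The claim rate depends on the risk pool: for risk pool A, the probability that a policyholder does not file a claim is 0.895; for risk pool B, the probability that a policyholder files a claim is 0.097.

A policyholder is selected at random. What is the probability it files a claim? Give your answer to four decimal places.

P(C|A) = 1 − 0.895 = 0.105.
P(C) = P(C|A)·P(A) + P(C|B)·P(B)
      = 0.105·0.858 + 0.097·0.142
      = 0.09009 + 0.013774 = 0.103864

0.1039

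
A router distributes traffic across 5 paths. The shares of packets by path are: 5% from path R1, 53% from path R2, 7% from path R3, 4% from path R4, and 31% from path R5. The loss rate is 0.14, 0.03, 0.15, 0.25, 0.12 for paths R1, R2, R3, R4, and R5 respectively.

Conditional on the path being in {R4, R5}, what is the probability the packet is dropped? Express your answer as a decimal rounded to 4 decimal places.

Let S = {R4, R5}.
P(S) = 0.04 + 0.31 = 0.35.
P(L ∩ S) = 0.25·0.04 + 0.12·0.31 = 0.01 + 0.0372 = 0.0472.
P(L | S) = 0.0472 / 0.35 = 0.134857…

P(L|S) ≈ 0.1349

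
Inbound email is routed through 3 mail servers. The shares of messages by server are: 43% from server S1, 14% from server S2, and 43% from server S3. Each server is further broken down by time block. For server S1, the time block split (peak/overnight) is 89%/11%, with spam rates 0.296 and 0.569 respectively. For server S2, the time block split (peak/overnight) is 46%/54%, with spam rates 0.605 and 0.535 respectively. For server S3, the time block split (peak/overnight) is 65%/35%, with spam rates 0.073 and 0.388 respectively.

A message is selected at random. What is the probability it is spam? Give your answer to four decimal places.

P(S) ≈ 0.2984

P(S|S1) = 0.89·0.296 + 0.11·0.569 = 0.26344 + 0.06259 = 0.32603
P(S|S2) = 0.46·0.605 + 0.54·0.535 = 0.2783 + 0.2889 = 0.5672
P(S|S3) = 0.65·0.073 + 0.35·0.388 = 0.04745 + 0.1358 = 0.18325
By total probability over the outer partition,
P(S) = 0.43·0.32603 + 0.14·0.5672 + 0.43·0.18325
      = 0.1401929 + 0.079408 + 0.0787975 = 0.2983984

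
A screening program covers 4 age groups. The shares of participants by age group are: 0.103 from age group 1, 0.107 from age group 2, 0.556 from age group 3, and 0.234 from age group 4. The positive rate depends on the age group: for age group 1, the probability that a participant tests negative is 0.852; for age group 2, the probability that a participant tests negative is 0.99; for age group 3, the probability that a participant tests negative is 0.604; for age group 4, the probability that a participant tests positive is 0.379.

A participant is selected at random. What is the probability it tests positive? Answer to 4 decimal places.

P(T|1) = 1 − 0.852 = 0.148.
P(T|2) = 1 − 0.99 = 0.01.
P(T|3) = 1 − 0.604 = 0.396.
P(T) = P(T|1)·P(1) + P(T|2)·P(2) + P(T|3)·P(3) + P(T|4)·P(4)
      = 0.148·0.103 + 0.01·0.107 + 0.396·0.556 + 0.379·0.234
      = 0.015244 + 0.00107 + 0.220176 + 0.088686 = 0.325176

0.3252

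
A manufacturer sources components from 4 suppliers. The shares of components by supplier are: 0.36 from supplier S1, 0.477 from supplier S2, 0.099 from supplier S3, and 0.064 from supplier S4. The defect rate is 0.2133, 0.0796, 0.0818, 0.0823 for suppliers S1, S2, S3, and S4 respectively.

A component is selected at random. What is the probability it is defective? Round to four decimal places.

P(D) ≈ 0.1281

Summing over the partition,
P(D) = P(D|S1)·P(S1) + P(D|S2)·P(S2) + P(D|S3)·P(S3) + P(D|S4)·P(S4)
      = 0.2133·0.36 + 0.0796·0.477 + 0.0818·0.099 + 0.0823·0.064
      = 0.076788 + 0.0379692 + 0.0080982 + 0.0052672 = 0.1281226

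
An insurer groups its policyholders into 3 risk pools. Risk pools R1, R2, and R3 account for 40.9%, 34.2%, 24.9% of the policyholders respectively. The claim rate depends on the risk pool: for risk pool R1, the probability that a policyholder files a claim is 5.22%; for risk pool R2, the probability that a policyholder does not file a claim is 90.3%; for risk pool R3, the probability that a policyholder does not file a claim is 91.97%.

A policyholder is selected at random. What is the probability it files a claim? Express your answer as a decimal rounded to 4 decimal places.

P(C|R2) = 1 − 0.903 = 0.097.
P(C|R3) = 1 − 0.9197 = 0.0803.
Summing over the partition,
P(C) = P(C|R1)·P(R1) + P(C|R2)·P(R2) + P(C|R3)·P(R3)
      = 0.0522·0.409 + 0.097·0.342 + 0.0803·0.249
      = 0.0213498 + 0.033174 + 0.0199947 = 0.0745185

0.0745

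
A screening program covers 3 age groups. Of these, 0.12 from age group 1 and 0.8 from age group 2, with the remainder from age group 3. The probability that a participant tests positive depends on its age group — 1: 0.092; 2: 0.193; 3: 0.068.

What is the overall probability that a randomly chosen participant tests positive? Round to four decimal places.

P(T) ≈ 0.1709

P(3) = 1 − (0.12 + 0.8) = 0.08.
P(T) = P(T|1)·P(1) + P(T|2)·P(2) + P(T|3)·P(3)
      = 0.092·0.12 + 0.193·0.8 + 0.068·0.08
      = 0.01104 + 0.1544 + 0.00544 = 0.17088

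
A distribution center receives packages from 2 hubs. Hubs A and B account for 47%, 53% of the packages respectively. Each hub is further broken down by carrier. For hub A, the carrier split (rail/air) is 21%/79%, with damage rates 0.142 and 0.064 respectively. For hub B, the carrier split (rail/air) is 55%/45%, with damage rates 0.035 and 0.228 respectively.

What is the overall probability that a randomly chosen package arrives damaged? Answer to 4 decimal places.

P(D|A) = 0.21·0.142 + 0.79·0.064 = 0.02982 + 0.05056 = 0.08038
P(D|B) = 0.55·0.035 + 0.45·0.228 = 0.01925 + 0.1026 = 0.12185
Then overall,
P(D) = 0.47·0.08038 + 0.53·0.12185
      = 0.0377786 + 0.0645805 = 0.1023591

0.1024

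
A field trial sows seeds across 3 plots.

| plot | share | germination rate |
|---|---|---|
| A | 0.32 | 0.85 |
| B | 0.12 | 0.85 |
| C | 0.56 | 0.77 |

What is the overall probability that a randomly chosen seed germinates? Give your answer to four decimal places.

P(G) ≈ 0.8052

Summing over the partition,
P(G) = P(G|A)·P(A) + P(G|B)·P(B) + P(G|C)·P(C)
      = 0.85·0.32 + 0.85·0.12 + 0.77·0.56
      = 0.272 + 0.102 + 0.4312 = 0.8052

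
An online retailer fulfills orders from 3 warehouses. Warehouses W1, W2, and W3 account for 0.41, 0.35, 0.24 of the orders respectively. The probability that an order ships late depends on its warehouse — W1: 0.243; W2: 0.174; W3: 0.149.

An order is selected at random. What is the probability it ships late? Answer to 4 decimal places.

0.1963

Summing over the partition,
P(L) = P(L|W1)·P(W1) + P(L|W2)·P(W2) + P(L|W3)·P(W3)
      = 0.243·0.41 + 0.174·0.35 + 0.149·0.24
      = 0.09963 + 0.0609 + 0.03576 = 0.19629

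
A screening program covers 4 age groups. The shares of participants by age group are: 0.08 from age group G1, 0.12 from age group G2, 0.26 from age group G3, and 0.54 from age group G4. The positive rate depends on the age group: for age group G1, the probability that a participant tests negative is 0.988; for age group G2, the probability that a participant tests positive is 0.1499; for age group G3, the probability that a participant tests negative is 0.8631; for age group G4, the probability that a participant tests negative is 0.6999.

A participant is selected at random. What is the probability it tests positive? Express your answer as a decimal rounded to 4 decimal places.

P(T|G1) = 1 − 0.988 = 0.012.
P(T|G3) = 1 − 0.8631 = 0.1369.
P(T|G4) = 1 − 0.6999 = 0.3001.
P(T) = P(T|G1)·P(G1) + P(T|G2)·P(G2) + P(T|G3)·P(G3) + P(T|G4)·P(G4)
      = 0.012·0.08 + 0.1499·0.12 + 0.1369·0.26 + 0.3001·0.54
      = 0.00096 + 0.017988 + 0.035594 + 0.162054 = 0.216596

0.2166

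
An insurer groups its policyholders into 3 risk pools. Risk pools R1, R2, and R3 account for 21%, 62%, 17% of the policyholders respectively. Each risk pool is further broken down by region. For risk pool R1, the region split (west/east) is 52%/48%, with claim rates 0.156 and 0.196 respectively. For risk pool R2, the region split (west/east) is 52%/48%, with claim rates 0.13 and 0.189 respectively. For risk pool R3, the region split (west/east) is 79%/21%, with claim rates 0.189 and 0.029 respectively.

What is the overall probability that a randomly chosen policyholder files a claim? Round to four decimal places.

P(C|R1) = 0.52·0.156 + 0.48·0.196 = 0.08112 + 0.09408 = 0.1752
P(C|R2) = 0.52·0.13 + 0.48·0.189 = 0.0676 + 0.09072 = 0.15832
P(C|R3) = 0.79·0.189 + 0.21·0.029 = 0.14931 + 0.00609 = 0.1554
Then overall,
P(C) = 0.21·0.1752 + 0.62·0.15832 + 0.17·0.1554
      = 0.036792 + 0.0981584 + 0.026418 = 0.1613684

0.1614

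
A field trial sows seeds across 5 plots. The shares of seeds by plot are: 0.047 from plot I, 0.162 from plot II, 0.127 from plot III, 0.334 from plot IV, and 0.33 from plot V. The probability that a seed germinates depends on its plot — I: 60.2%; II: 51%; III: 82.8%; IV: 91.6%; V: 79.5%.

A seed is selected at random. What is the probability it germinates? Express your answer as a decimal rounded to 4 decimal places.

By the law of total probability,
P(G) = P(G|I)·P(I) + P(G|II)·P(II) + P(G|III)·P(III) + P(G|IV)·P(IV) + P(G|V)·P(V)
      = 0.602·0.047 + 0.51·0.162 + 0.828·0.127 + 0.916·0.334 + 0.795·0.33
      = 0.028294 + 0.08262 + 0.105156 + 0.305944 + 0.26235 = 0.784364

P(G) ≈ 0.7844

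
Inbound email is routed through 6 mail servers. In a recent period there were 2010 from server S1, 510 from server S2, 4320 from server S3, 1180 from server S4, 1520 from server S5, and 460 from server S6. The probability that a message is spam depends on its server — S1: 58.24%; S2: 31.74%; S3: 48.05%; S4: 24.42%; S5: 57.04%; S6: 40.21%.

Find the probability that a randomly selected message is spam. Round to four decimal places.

0.4748

Total: 2010 + 510 + 4320 + 1180 + 1520 + 460 = 10000.
P(S1) = 2010/10000 = 0.201. P(S2) = 510/10000 = 0.051. P(S3) = 4320/10000 = 0.432. P(S4) = 1180/10000 = 0.118. P(S5) = 1520/10000 = 0.152. P(S6) = 460/10000 = 0.046.
Using total probability over the partition,
P(S) = P(S|S1)·P(S1) + P(S|S2)·P(S2) + P(S|S3)·P(S3) + P(S|S4)·P(S4) + P(S|S5)·P(S5) + P(S|S6)·P(S6)
      = 0.5824·0.201 + 0.3174·0.051 + 0.4805·0.432 + 0.2442·0.118 + 0.5704·0.152 + 0.4021·0.046
      = 0.1170624 + 0.0161874 + 0.207576 + 0.0288156 + 0.0867008 + 0.0184966 = 0.4748388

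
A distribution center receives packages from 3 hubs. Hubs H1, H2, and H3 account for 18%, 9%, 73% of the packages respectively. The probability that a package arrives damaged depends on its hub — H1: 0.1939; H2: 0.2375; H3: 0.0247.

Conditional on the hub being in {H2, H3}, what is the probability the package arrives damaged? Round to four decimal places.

Let S = {H2, H3}.
P(S) = 0.09 + 0.73 = 0.82.
P(D ∩ S) = 0.2375·0.09 + 0.0247·0.73 = 0.021375 + 0.018031 = 0.039406.
P(D | S) = 0.039406 / 0.82 = 0.048056…

P(D|S) ≈ 0.0481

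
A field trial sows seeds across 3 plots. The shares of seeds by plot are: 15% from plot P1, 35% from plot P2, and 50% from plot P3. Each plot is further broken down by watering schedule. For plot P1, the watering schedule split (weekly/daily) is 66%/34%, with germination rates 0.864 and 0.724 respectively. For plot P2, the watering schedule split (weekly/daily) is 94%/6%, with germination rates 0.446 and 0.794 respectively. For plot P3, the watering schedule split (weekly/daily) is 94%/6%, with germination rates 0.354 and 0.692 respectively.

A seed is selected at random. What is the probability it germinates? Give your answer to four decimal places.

P(G|P1) = 0.66·0.864 + 0.34·0.724 = 0.57024 + 0.24616 = 0.8164
P(G|P2) = 0.94·0.446 + 0.06·0.794 = 0.41924 + 0.04764 = 0.46688
P(G|P3) = 0.94·0.354 + 0.06·0.692 = 0.33276 + 0.04152 = 0.37428
Then overall,
P(G) = 0.15·0.8164 + 0.35·0.46688 + 0.5·0.37428
      = 0.12246 + 0.163408 + 0.18714 = 0.473008

P(G) ≈ 0.4730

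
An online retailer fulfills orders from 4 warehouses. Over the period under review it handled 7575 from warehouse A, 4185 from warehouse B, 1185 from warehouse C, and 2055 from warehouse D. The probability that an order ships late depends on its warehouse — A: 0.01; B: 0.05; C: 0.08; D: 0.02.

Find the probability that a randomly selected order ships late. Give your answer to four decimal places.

0.0281

Total: 7575 + 4185 + 1185 + 2055 = 15000.
P(A) = 7575/15000 = 0.505. P(B) = 4185/15000 = 0.279. P(C) = 1185/15000 = 0.079. P(D) = 2055/15000 = 0.137.
P(L) = P(L|A)·P(A) + P(L|B)·P(B) + P(L|C)·P(C) + P(L|D)·P(D)
      = 0.01·0.505 + 0.05·0.279 + 0.08·0.079 + 0.02·0.137
      = 0.00505 + 0.01395 + 0.00632 + 0.00274 = 0.02806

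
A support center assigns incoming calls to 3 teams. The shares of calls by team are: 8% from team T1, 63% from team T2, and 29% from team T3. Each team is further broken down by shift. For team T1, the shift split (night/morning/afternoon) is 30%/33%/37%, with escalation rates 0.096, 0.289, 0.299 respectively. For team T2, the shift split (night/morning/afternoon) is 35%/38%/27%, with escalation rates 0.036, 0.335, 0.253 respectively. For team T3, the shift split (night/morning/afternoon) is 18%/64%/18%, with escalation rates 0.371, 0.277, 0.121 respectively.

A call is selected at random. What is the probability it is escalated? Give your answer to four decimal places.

P(E|T1) = 0.3·0.096 + 0.33·0.289 + 0.37·0.299 = 0.0288 + 0.09537 + 0.11063 = 0.2348
P(E|T2) = 0.35·0.036 + 0.38·0.335 + 0.27·0.253 = 0.0126 + 0.1273 + 0.06831 = 0.20821
P(E|T3) = 0.18·0.371 + 0.64·0.277 + 0.18·0.121 = 0.06678 + 0.17728 + 0.02178 = 0.26584
By total probability over the outer partition,
P(E) = 0.08·0.2348 + 0.63·0.20821 + 0.29·0.26584
      = 0.018784 + 0.1311723 + 0.0770936 = 0.2270499

0.2270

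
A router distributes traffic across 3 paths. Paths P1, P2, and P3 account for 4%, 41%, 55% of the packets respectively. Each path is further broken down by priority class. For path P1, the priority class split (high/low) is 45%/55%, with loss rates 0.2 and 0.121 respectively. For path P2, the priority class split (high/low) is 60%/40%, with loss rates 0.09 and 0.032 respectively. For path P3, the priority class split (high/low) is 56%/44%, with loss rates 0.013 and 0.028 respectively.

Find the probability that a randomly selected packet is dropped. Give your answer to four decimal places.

P(L|P1) = 0.45·0.2 + 0.55·0.121 = 0.09 + 0.06655 = 0.15655
P(L|P2) = 0.6·0.09 + 0.4·0.032 = 0.054 + 0.0128 = 0.0668
P(L|P3) = 0.56·0.013 + 0.44·0.028 = 0.00728 + 0.01232 = 0.0196
Then overall,
P(L) = 0.04·0.15655 + 0.41·0.0668 + 0.55·0.0196
      = 0.006262 + 0.027388 + 0.01078 = 0.04443

P(L) ≈ 0.0444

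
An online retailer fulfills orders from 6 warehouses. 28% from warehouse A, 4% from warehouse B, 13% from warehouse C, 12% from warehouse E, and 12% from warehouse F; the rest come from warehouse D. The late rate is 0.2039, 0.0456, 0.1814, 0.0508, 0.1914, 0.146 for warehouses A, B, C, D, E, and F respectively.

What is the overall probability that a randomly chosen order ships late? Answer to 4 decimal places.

P(D) = 1 − (0.28 + 0.04 + 0.13 + 0.12 + 0.12) = 0.31.
By the law of total probability,
P(L) = P(L|A)·P(A) + P(L|B)·P(B) + P(L|C)·P(C) + P(L|D)·P(D) + P(L|E)·P(E) + P(L|F)·P(F)
      = 0.2039·0.28 + 0.0456·0.04 + 0.1814·0.13 + 0.0508·0.31 + 0.1914·0.12 + 0.146·0.12
      = 0.057092 + 0.001824 + 0.023582 + 0.015748 + 0.022968 + 0.01752 = 0.138734

P(L) ≈ 0.1387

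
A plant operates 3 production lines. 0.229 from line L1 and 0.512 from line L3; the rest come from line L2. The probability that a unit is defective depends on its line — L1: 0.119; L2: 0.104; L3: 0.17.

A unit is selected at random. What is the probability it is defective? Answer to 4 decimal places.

0.1412

P(L2) = 1 − (0.229 + 0.512) = 0.259.
Using total probability over the partition,
P(D) = P(D|L1)·P(L1) + P(D|L2)·P(L2) + P(D|L3)·P(L3)
      = 0.119·0.229 + 0.104·0.259 + 0.17·0.512
      = 0.027251 + 0.026936 + 0.08704 = 0.141227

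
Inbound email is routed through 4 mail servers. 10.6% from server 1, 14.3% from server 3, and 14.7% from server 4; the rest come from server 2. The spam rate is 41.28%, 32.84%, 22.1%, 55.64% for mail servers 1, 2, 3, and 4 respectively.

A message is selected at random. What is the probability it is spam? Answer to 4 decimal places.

P(2) = 1 − (0.106 + 0.143 + 0.147) = 0.604.
P(S) = P(S|1)·P(1) + P(S|2)·P(2) + P(S|3)·P(3) + P(S|4)·P(4)
      = 0.4128·0.106 + 0.3284·0.604 + 0.221·0.143 + 0.5564·0.147
      = 0.0437568 + 0.1983536 + 0.031603 + 0.0817908 = 0.3555042

P(S) ≈ 0.3555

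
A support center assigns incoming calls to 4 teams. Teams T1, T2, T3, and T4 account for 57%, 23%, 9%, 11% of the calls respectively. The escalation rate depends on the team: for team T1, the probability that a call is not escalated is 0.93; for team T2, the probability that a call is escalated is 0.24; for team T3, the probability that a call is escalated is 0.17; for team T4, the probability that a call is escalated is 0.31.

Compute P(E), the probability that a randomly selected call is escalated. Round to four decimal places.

P(E|T1) = 1 − 0.93 = 0.07.
Using total probability over the partition,
P(E) = P(E|T1)·P(T1) + P(E|T2)·P(T2) + P(E|T3)·P(T3) + P(E|T4)·P(T4)
      = 0.07·0.57 + 0.24·0.23 + 0.17·0.09 + 0.31·0.11
      = 0.0399 + 0.0552 + 0.0153 + 0.0341 = 0.1445

0.1445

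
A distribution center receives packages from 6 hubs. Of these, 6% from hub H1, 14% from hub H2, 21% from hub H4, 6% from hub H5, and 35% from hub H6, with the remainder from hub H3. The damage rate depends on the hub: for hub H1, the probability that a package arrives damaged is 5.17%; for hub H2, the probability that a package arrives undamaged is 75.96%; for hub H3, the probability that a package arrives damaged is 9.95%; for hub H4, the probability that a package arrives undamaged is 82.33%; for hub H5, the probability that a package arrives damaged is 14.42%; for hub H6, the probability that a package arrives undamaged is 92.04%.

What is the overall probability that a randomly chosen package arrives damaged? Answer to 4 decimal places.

P(H3) = 1 − (0.06 + 0.14 + 0.21 + 0.06 + 0.35) = 0.18.
P(D|H2) = 1 − 0.7596 = 0.2404.
P(D|H4) = 1 − 0.8233 = 0.1767.
P(D|H6) = 1 − 0.9204 = 0.0796.
P(D) = P(D|H1)·P(H1) + P(D|H2)·P(H2) + P(D|H3)·P(H3) + P(D|H4)·P(H4) + P(D|H5)·P(H5) + P(D|H6)·P(H6)
      = 0.0517·0.06 + 0.2404·0.14 + 0.0995·0.18 + 0.1767·0.21 + 0.1442·0.06 + 0.0796·0.35
      = 0.003102 + 0.033656 + 0.01791 + 0.037107 + 0.008652 + 0.02786 = 0.128287

0.1283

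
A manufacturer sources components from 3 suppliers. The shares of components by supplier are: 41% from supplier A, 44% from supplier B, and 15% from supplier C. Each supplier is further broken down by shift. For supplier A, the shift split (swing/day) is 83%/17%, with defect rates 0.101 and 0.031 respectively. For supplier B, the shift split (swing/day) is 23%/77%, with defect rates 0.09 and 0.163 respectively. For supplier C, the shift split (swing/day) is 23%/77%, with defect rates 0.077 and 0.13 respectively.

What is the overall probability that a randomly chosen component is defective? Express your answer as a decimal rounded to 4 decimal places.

P(D|A) = 0.83·0.101 + 0.17·0.031 = 0.08383 + 0.00527 = 0.0891
P(D|B) = 0.23·0.09 + 0.77·0.163 = 0.0207 + 0.12551 = 0.14621
P(D|C) = 0.23·0.077 + 0.77·0.13 = 0.01771 + 0.1001 = 0.11781
By total probability over the outer partition,
P(D) = 0.41·0.0891 + 0.44·0.14621 + 0.15·0.11781
      = 0.036531 + 0.0643324 + 0.0176715 = 0.1185349

0.1185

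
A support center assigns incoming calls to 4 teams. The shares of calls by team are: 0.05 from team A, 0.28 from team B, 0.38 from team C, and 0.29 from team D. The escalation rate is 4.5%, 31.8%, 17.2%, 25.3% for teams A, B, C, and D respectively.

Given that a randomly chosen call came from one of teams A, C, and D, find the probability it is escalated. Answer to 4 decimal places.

Let S = {A, C, D}.
P(S) = 0.05 + 0.38 + 0.29 = 0.72.
P(E ∩ S) = 0.045·0.05 + 0.172·0.38 + 0.253·0.29 = 0.00225 + 0.06536 + 0.07337 = 0.14098.
P(E | S) = 0.14098 / 0.72 = 0.195806…

0.1958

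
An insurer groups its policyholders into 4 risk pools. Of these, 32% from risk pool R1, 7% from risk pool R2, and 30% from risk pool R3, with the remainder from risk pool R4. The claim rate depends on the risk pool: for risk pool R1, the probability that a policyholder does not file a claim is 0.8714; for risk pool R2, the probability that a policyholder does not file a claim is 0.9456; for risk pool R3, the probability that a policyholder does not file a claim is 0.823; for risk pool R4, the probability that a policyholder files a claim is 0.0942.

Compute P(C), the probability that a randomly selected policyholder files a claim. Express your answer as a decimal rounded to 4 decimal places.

P(C) ≈ 0.1273

P(R4) = 1 − (0.32 + 0.07 + 0.3) = 0.31.
P(C|R1) = 1 − 0.8714 = 0.1286.
P(C|R2) = 1 − 0.9456 = 0.0544.
P(C|R3) = 1 − 0.823 = 0.177.
By the law of total probability,
P(C) = P(C|R1)·P(R1) + P(C|R2)·P(R2) + P(C|R3)·P(R3) + P(C|R4)·P(R4)
      = 0.1286·0.32 + 0.0544·0.07 + 0.177·0.3 + 0.0942·0.31
      = 0.041152 + 0.003808 + 0.0531 + 0.029202 = 0.127262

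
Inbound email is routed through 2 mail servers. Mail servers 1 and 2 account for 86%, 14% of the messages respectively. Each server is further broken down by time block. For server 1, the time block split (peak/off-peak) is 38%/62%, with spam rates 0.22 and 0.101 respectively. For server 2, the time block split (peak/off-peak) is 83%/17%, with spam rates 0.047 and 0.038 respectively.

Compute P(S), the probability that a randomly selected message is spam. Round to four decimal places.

0.1321

P(S|1) = 0.38·0.22 + 0.62·0.101 = 0.0836 + 0.06262 = 0.14622
P(S|2) = 0.83·0.047 + 0.17·0.038 = 0.03901 + 0.00646 = 0.04547
Then overall,
P(S) = 0.86·0.14622 + 0.14·0.04547
      = 0.1257492 + 0.0063658 = 0.132115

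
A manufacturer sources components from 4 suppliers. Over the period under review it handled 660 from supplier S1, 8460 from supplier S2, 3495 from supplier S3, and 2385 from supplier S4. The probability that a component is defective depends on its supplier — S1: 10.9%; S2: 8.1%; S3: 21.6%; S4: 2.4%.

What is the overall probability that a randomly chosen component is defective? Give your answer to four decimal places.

P(D) ≈ 0.1046

Total: 660 + 8460 + 3495 + 2385 = 15000.
P(S1) = 660/15000 = 0.044. P(S2) = 8460/15000 = 0.564. P(S3) = 3495/15000 = 0.233. P(S4) = 2385/15000 = 0.159.
P(D) = P(D|S1)·P(S1) + P(D|S2)·P(S2) + P(D|S3)·P(S3) + P(D|S4)·P(S4)
      = 0.109·0.044 + 0.081·0.564 + 0.216·0.233 + 0.024·0.159
      = 0.004796 + 0.045684 + 0.050328 + 0.003816 = 0.104624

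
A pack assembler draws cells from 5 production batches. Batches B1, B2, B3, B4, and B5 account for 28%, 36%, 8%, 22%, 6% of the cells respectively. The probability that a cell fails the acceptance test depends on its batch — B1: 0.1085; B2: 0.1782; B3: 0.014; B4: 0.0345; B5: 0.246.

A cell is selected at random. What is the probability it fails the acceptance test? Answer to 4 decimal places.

By the law of total probability,
P(F) = P(F|B1)·P(B1) + P(F|B2)·P(B2) + P(F|B3)·P(B3) + P(F|B4)·P(B4) + P(F|B5)·P(B5)
      = 0.1085·0.28 + 0.1782·0.36 + 0.014·0.08 + 0.0345·0.22 + 0.246·0.06
      = 0.03038 + 0.064152 + 0.00112 + 0.00759 + 0.01476 = 0.118002

0.1180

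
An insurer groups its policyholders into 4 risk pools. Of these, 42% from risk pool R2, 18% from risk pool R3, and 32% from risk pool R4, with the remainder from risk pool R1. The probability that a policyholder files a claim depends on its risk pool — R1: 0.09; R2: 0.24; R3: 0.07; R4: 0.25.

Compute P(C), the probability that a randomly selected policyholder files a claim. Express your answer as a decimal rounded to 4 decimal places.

0.2006

P(R1) = 1 − (0.42 + 0.18 + 0.32) = 0.08.
By the law of total probability,
P(C) = P(C|R1)·P(R1) + P(C|R2)·P(R2) + P(C|R3)·P(R3) + P(C|R4)·P(R4)
      = 0.09·0.08 + 0.24·0.42 + 0.07·0.18 + 0.25·0.32
      = 0.0072 + 0.1008 + 0.0126 + 0.08 = 0.2006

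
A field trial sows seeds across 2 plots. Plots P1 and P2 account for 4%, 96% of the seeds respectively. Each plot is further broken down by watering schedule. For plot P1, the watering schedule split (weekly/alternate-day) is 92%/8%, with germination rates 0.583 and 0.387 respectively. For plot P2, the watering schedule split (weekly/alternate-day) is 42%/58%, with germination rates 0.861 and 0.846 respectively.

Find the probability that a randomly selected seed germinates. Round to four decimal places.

P(G|P1) = 0.92·0.583 + 0.08·0.387 = 0.53636 + 0.03096 = 0.56732
P(G|P2) = 0.42·0.861 + 0.58·0.846 = 0.36162 + 0.49068 = 0.8523
By total probability over the outer partition,
P(G) = 0.04·0.56732 + 0.96·0.8523
      = 0.0226928 + 0.818208 = 0.8409008

P(G) ≈ 0.8409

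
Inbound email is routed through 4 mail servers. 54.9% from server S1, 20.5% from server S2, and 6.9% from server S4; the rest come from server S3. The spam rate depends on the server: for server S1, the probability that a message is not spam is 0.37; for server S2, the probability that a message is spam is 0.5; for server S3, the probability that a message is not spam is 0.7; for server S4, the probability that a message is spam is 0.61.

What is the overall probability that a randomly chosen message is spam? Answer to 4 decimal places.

P(S) ≈ 0.5436

P(S3) = 1 − (0.549 + 0.205 + 0.069) = 0.177.
P(S|S1) = 1 − 0.37 = 0.63.
P(S|S3) = 1 − 0.7 = 0.3.
P(S) = P(S|S1)·P(S1) + P(S|S2)·P(S2) + P(S|S3)·P(S3) + P(S|S4)·P(S4)
      = 0.63·0.549 + 0.5·0.205 + 0.3·0.177 + 0.61·0.069
      = 0.34587 + 0.1025 + 0.0531 + 0.04209 = 0.54356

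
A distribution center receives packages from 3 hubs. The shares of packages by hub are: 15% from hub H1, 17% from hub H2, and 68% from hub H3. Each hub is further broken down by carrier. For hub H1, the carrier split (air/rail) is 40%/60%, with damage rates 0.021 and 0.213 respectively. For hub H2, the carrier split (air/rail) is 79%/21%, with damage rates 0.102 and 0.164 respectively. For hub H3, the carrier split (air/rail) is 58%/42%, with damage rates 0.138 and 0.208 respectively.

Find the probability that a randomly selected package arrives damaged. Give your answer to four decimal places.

P(D|H1) = 0.4·0.021 + 0.6·0.213 = 0.0084 + 0.1278 = 0.1362
P(D|H2) = 0.79·0.102 + 0.21·0.164 = 0.08058 + 0.03444 = 0.11502
P(D|H3) = 0.58·0.138 + 0.42·0.208 = 0.08004 + 0.08736 = 0.1674
Then overall,
P(D) = 0.15·0.1362 + 0.17·0.11502 + 0.68·0.1674
      = 0.02043 + 0.0195534 + 0.113832 = 0.1538154

P(D) ≈ 0.1538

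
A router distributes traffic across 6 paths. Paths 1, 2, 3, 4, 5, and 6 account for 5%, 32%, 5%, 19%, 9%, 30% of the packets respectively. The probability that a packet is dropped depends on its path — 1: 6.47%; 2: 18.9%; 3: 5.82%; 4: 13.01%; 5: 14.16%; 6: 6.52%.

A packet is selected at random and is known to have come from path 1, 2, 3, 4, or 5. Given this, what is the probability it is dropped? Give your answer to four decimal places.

0.1487

Let S = {1, 2, 3, 4, 5}.
P(S) = 0.05 + 0.32 + 0.05 + 0.19 + 0.09 = 0.7.
P(L ∩ S) = 0.0647·0.05 + 0.189·0.32 + 0.0582·0.05 + 0.1301·0.19 + 0.1416·0.09 = 0.003235 + 0.06048 + 0.00291 + 0.024719 + 0.012744 = 0.104088.
P(L | S) = 0.104088 / 0.7 = 0.148697…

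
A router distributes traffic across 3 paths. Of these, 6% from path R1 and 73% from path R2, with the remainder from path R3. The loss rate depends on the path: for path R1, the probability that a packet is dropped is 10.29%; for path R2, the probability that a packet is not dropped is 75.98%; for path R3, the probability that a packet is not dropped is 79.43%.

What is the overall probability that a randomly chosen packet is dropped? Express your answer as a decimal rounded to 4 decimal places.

P(L) ≈ 0.2247

P(R3) = 1 − (0.06 + 0.73) = 0.21.
P(L|R2) = 1 − 0.7598 = 0.2402.
P(L|R3) = 1 − 0.7943 = 0.2057.
P(L) = P(L|R1)·P(R1) + P(L|R2)·P(R2) + P(L|R3)·P(R3)
      = 0.1029·0.06 + 0.2402·0.73 + 0.2057·0.21
      = 0.006174 + 0.175346 + 0.043197 = 0.224717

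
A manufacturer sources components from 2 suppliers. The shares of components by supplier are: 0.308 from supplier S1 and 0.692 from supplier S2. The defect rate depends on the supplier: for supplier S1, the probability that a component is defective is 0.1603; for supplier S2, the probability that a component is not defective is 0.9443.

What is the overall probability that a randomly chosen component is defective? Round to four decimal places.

P(D|S2) = 1 − 0.9443 = 0.0557.
P(D) = P(D|S1)·P(S1) + P(D|S2)·P(S2)
      = 0.1603·0.308 + 0.0557·0.692
      = 0.0493724 + 0.0385444 = 0.0879168

0.0879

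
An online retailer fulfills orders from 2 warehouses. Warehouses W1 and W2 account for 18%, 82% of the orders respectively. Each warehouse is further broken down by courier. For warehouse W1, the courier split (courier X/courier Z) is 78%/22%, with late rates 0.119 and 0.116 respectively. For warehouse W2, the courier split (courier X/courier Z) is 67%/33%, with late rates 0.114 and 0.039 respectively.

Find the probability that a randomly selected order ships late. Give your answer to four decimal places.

P(L|W1) = 0.78·0.119 + 0.22·0.116 = 0.09282 + 0.02552 = 0.11834
P(L|W2) = 0.67·0.114 + 0.33·0.039 = 0.07638 + 0.01287 = 0.08925
By total probability over the outer partition,
P(L) = 0.18·0.11834 + 0.82·0.08925
      = 0.0213012 + 0.073185 = 0.0944862

P(L) ≈ 0.0945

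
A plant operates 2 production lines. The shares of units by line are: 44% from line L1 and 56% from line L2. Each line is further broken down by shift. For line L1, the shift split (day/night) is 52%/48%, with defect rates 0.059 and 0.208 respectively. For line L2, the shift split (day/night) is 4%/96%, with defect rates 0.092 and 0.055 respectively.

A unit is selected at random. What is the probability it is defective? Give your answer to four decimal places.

P(D|L1) = 0.52·0.059 + 0.48·0.208 = 0.03068 + 0.09984 = 0.13052
P(D|L2) = 0.04·0.092 + 0.96·0.055 = 0.00368 + 0.0528 = 0.05648
Then overall,
P(D) = 0.44·0.13052 + 0.56·0.05648
      = 0.0574288 + 0.0316288 = 0.0890576

P(D) ≈ 0.0891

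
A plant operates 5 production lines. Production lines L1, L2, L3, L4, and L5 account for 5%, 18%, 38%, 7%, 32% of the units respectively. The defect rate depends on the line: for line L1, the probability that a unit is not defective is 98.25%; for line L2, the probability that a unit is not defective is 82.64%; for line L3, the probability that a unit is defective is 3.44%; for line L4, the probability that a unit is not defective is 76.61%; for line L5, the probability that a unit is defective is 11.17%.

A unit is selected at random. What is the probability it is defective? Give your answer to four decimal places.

P(D|L1) = 1 − 0.9825 = 0.0175.
P(D|L2) = 1 − 0.8264 = 0.1736.
P(D|L4) = 1 − 0.7661 = 0.2339.
Using total probability over the partition,
P(D) = P(D|L1)·P(L1) + P(D|L2)·P(L2) + P(D|L3)·P(L3) + P(D|L4)·P(L4) + P(D|L5)·P(L5)
      = 0.0175·0.05 + 0.1736·0.18 + 0.0344·0.38 + 0.2339·0.07 + 0.1117·0.32
      = 0.000875 + 0.031248 + 0.013072 + 0.016373 + 0.035744 = 0.097312

P(D) ≈ 0.0973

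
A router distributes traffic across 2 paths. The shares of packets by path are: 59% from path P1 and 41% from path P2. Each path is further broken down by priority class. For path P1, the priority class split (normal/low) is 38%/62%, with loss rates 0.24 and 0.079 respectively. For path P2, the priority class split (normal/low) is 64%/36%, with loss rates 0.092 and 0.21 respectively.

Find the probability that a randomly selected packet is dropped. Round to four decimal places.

P(L) ≈ 0.1378

P(L|P1) = 0.38·0.24 + 0.62·0.079 = 0.0912 + 0.04898 = 0.14018
P(L|P2) = 0.64·0.092 + 0.36·0.21 = 0.05888 + 0.0756 = 0.13448
By total probability over the outer partition,
P(L) = 0.59·0.14018 + 0.41·0.13448
      = 0.0827062 + 0.0551368 = 0.137843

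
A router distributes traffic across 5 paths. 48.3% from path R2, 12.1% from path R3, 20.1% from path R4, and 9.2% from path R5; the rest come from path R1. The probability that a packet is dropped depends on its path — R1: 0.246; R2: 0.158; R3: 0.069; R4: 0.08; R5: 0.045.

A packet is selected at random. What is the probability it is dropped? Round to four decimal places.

P(L) ≈ 0.1302

P(R1) = 1 − (0.483 + 0.121 + 0.201 + 0.092) = 0.103.
P(L) = P(L|R1)·P(R1) + P(L|R2)·P(R2) + P(L|R3)·P(R3) + P(L|R4)·P(R4) + P(L|R5)·P(R5)
      = 0.246·0.103 + 0.158·0.483 + 0.069·0.121 + 0.08·0.201 + 0.045·0.092
      = 0.025338 + 0.076314 + 0.008349 + 0.01608 + 0.00414 = 0.130221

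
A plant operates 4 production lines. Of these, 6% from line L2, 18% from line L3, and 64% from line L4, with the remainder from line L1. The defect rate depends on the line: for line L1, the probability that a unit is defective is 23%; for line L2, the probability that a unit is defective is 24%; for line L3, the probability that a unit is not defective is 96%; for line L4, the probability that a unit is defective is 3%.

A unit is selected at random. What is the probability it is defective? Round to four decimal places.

P(L1) = 1 − (0.06 + 0.18 + 0.64) = 0.12.
P(D|L3) = 1 − 0.96 = 0.04.
P(D) = P(D|L1)·P(L1) + P(D|L2)·P(L2) + P(D|L3)·P(L3) + P(D|L4)·P(L4)
      = 0.23·0.12 + 0.24·0.06 + 0.04·0.18 + 0.03·0.64
      = 0.0276 + 0.0144 + 0.0072 + 0.0192 = 0.0684

0.0684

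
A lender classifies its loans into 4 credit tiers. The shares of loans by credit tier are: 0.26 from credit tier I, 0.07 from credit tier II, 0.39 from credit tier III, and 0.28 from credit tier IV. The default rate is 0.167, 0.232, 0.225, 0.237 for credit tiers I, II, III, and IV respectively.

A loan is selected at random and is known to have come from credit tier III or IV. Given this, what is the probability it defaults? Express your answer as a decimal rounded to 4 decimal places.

Let S = {III, IV}.
P(S) = 0.39 + 0.28 = 0.67.
P(D ∩ S) = 0.225·0.39 + 0.237·0.28 = 0.08775 + 0.06636 = 0.15411.
P(D | S) = 0.15411 / 0.67 = 0.230015…

0.2300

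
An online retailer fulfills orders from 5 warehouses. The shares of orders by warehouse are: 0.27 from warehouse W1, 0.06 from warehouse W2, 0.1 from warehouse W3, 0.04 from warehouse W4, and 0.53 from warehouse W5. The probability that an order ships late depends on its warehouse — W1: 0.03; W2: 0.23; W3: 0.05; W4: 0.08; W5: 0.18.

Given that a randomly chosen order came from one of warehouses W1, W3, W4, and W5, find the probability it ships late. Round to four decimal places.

P(L|S) ≈ 0.1188

Let S = {W1, W3, W4, W5}.
P(S) = 0.27 + 0.1 + 0.04 + 0.53 = 0.94.
P(L ∩ S) = 0.03·0.27 + 0.05·0.1 + 0.08·0.04 + 0.18·0.53 = 0.0081 + 0.005 + 0.0032 + 0.0954 = 0.1117.
P(L | S) = 0.1117 / 0.94 = 0.118830…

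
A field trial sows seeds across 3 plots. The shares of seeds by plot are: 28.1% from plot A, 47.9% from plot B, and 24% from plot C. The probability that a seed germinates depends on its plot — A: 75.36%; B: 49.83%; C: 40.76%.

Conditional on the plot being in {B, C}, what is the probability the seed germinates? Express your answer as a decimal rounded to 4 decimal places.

0.4680

Let S = {B, C}.
P(S) = 0.479 + 0.24 = 0.719.
P(G ∩ S) = 0.4983·0.479 + 0.4076·0.24 = 0.2386857 + 0.097824 = 0.3365097.
P(G | S) = 0.3365097 / 0.719 = 0.468025…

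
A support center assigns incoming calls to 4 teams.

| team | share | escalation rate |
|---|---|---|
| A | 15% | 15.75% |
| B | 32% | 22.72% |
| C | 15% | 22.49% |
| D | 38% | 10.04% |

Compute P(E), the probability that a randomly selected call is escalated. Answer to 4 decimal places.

P(E) ≈ 0.1682

P(E) = P(E|A)·P(A) + P(E|B)·P(B) + P(E|C)·P(C) + P(E|D)·P(D)
      = 0.1575·0.15 + 0.2272·0.32 + 0.2249·0.15 + 0.1004·0.38
      = 0.023625 + 0.072704 + 0.033735 + 0.038152 = 0.168216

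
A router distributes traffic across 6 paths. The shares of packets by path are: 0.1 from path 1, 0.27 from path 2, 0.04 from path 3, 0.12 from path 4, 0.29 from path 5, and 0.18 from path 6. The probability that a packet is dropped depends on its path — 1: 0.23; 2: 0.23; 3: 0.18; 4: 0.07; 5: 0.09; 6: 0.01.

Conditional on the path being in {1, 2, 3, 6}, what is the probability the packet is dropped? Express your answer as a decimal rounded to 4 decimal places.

Let S = {1, 2, 3, 6}.
P(S) = 0.1 + 0.27 + 0.04 + 0.18 = 0.59.
P(L ∩ S) = 0.23·0.1 + 0.23·0.27 + 0.18·0.04 + 0.01·0.18 = 0.023 + 0.0621 + 0.0072 + 0.0018 = 0.0941.
P(L | S) = 0.0941 / 0.59 = 0.159492…

P(L|S) ≈ 0.1595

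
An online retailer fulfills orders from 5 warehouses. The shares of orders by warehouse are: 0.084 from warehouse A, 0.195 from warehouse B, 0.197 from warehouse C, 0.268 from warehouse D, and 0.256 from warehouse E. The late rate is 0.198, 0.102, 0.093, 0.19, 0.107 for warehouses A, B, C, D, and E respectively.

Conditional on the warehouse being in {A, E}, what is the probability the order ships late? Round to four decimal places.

0.1295

Let S = {A, E}.
P(S) = 0.084 + 0.256 = 0.34.
P(L ∩ S) = 0.198·0.084 + 0.107·0.256 = 0.016632 + 0.027392 = 0.044024.
P(L | S) = 0.044024 / 0.34 = 0.129482…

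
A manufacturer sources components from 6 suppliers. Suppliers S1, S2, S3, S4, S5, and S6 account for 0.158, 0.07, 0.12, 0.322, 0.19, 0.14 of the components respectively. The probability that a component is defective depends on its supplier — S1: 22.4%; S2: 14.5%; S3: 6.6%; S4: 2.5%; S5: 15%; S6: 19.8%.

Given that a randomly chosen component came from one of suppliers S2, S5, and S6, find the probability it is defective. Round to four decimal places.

Let S = {S2, S5, S6}.
P(S) = 0.07 + 0.19 + 0.14 = 0.4.
P(D ∩ S) = 0.145·0.07 + 0.15·0.19 + 0.198·0.14 = 0.01015 + 0.0285 + 0.02772 = 0.06637.
P(D | S) = 0.06637 / 0.4 = 0.165925…

0.1659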